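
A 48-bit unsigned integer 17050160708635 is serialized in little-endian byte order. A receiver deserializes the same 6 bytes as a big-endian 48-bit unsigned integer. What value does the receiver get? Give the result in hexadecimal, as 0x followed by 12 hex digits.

17050160708635 in 48-bit hexadecimal is 0x0F81CCC5BC1B.
Stored little-endian, the bytes at ascending addresses are 1B BC C5 CC 81 0F.
Read back as big-endian, the last byte is least significant, giving 0x1BBCC5CC810F.

0x1BBCC5CC810F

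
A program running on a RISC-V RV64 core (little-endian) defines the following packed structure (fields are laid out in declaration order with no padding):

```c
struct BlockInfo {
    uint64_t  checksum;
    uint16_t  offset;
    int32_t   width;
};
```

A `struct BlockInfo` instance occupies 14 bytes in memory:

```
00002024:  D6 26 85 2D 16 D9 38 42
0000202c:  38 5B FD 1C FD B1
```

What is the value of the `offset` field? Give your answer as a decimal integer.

23352

`offset` follows `checksum` (8 bytes), so it starts at byte offset 8 and occupies 2 bytes.
Bytes at offsets 8..9: 38 5B.
In little-endian order the low byte comes first in memory.
Reassemble most-significant byte first: 5B 38 → 0x5B38.
0x5B38 = 23352.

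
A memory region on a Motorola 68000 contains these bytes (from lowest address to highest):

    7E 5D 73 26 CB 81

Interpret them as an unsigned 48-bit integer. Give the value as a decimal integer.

Big-endian stores the most-significant byte at the lowest address.
The bytes are already most-significant first: 0x7E5D7326CB81.
0x7E5D7326CB81 = 138939828980609.

138939828980609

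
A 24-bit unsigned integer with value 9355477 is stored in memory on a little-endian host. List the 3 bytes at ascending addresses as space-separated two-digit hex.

9355477 in hexadecimal, padded to 24 bits, is 0x8EC0D5.
Split into bytes (most-significant first): 8E C0 D5.
Little-endian stores the least-significant byte at the lowest address.
So at ascending addresses the bytes are D5 C0 8E.

D5 C0 8E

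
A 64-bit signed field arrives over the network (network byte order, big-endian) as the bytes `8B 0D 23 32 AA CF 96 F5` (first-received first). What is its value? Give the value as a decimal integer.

Big-endian: lowest address holds the most-significant byte.
The bytes are already most-significant first: 0x8B0D2332AACF96F5.
Top bit is set, so as a signed 64-bit value this is 0x8B0D2332AACF96F5 − 2^64 = -8427040627219261707.

-8427040627219261707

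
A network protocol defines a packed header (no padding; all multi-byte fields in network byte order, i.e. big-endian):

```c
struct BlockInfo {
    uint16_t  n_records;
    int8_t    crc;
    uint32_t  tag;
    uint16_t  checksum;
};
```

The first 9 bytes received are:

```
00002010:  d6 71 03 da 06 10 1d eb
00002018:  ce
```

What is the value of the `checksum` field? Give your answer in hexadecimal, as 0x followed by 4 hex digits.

0xEBCE

`checksum` follows `n_records` (2 B), `crc` (1 B), `tag` (4 B), so it starts at offset 2 + 1 + 4 = 7 and occupies 2 bytes.
Bytes at offsets 7..8: EB CE.
Big-endian: lowest address holds the most-significant byte.
The bytes are already most-significant first: 0xEBCE.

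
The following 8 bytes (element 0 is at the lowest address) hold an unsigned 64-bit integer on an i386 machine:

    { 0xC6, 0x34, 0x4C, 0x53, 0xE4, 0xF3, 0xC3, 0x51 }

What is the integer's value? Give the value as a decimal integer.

5891820899506336966

Little-endian: lowest address holds the least-significant byte.
Reassemble most-significant byte first: 51 C3 F3 E4 53 4C 34 C6 → 0x51C3F3E4534C34C6.
0x51C3F3E4534C34C6 = 5891820899506336966.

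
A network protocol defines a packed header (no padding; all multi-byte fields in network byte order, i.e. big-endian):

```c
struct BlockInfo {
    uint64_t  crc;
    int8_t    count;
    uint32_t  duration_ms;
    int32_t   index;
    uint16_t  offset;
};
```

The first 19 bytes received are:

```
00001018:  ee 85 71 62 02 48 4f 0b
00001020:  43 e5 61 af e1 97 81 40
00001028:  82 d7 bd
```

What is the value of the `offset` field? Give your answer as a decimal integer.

`offset` follows `crc` (8 B), `count` (1 B), `duration_ms` (4 B), `index` (4 B), so it starts at offset 8 + 1 + 4 + 4 = 17 and occupies 2 bytes.
Bytes at offsets 17..18: D7 BD.
Big-endian: lowest address holds the most-significant byte.
The bytes are already most-significant first: 0xD7BD.
0xD7BD = 55229.

55229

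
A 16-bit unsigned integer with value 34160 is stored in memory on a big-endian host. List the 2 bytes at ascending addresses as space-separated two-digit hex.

85 70

34160 in hexadecimal, padded to 16 bits, is 0x8570.
Split into bytes (most-significant first): 85 70.
Big-endian stores the most-significant byte at the lowest address.
So the memory order matches the most-significant-first order: 85 70.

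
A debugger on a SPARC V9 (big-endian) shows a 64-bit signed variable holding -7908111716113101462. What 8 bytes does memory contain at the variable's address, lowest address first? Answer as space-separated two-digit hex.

92 40 BE 4B 0C F9 4D 6A

Two's complement of -7908111716113101462 in 64 bits: 7908111716113101462 = 0x6DBF41B4F306B296; invert → 0x9240BE4B0CF94D69; add 1 → 0x9240BE4B0CF94D6A.
Split into bytes (most-significant first): 92 40 BE 4B 0C F9 4D 6A.
Big-endian stores the most-significant byte at the lowest address.
So the memory order matches the most-significant-first order: 92 40 BE 4B 0C F9 4D 6A.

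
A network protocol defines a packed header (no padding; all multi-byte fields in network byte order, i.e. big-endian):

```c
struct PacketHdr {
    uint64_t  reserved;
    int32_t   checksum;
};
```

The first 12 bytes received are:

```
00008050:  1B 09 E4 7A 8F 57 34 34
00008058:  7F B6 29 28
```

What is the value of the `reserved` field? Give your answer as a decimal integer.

1948339528856450100

`reserved` is the first field, at byte offset 0, occupying 8 bytes.
Bytes at offsets 0..7: 1B 09 E4 7A 8F 57 34 34.
Big-endian stores the most-significant byte at the lowest address.
The bytes are already most-significant first: 0x1B09E47A8F573434.
0x1B09E47A8F573434 = 1948339528856450100.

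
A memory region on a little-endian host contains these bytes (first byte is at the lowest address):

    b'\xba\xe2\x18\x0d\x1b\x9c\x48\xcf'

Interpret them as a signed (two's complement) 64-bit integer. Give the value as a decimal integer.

-3510384269537516870

In little-endian order the low byte comes first in memory.
Reassemble most-significant byte first: CF 48 9C 1B 0D 18 E2 BA → 0xCF489C1B0D18E2BA.
Top bit is set, so as a signed 64-bit value this is 0xCF489C1B0D18E2BA − 2^64 = -3510384269537516870.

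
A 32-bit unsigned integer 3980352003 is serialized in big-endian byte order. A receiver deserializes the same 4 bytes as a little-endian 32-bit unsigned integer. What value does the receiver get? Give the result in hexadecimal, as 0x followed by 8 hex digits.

3980352003 in 32-bit hexadecimal is 0xED3F5A03.
Stored big-endian, the bytes at ascending addresses are ED 3F 5A 03.
Read back as little-endian, the first byte is least significant, giving 0x035A3FED.

0x035A3FED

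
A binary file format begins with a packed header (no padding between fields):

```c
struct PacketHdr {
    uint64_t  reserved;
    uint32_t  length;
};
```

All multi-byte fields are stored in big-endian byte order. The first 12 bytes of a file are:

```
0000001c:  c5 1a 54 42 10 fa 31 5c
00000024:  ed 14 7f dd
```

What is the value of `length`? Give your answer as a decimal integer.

`length` follows `reserved` (8 bytes), so it starts at byte offset 8 and occupies 4 bytes.
Bytes at offsets 8..11: ED 14 7F DD.
In big-endian order the high byte comes first in memory.
The bytes are already most-significant first: 0xED147FDD.
0xED147FDD = 3977543645.

3977543645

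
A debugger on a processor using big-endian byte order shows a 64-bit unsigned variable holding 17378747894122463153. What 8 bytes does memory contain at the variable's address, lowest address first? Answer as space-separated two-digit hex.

17378747894122463153 in hexadecimal, padded to 64 bits, is 0xF12DB722163CBFB1.
Split into bytes (most-significant first): F1 2D B7 22 16 3C BF B1.
Big-endian: lowest address holds the most-significant byte.
So the memory order matches the most-significant-first order: F1 2D B7 22 16 3C BF B1.

F1 2D B7 22 16 3C BF B1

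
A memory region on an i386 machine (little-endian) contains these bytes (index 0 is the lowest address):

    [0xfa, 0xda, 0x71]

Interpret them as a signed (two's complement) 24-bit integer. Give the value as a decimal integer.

In little-endian order the low byte comes first in memory.
Reassemble most-significant byte first: 71 DA FA → 0x71DAFA.
0x71DAFA = 7461626.

7461626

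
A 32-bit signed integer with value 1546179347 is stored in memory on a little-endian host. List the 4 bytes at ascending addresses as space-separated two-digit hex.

13 D3 28 5C

1546179347 in hexadecimal, padded to 32 bits, is 0x5C28D313.
Split into bytes (most-significant first): 5C 28 D3 13.
Little-endian: lowest address holds the least-significant byte.
So at ascending addresses the bytes are 13 D3 28 5C.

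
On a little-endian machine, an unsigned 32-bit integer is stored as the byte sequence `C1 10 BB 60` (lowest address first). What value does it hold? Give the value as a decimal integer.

1622872257

Little-endian stores the least-significant byte at the lowest address.
Reassemble most-significant byte first: 60 BB 10 C1 → 0x60BB10C1.
0x60BB10C1 = 1622872257.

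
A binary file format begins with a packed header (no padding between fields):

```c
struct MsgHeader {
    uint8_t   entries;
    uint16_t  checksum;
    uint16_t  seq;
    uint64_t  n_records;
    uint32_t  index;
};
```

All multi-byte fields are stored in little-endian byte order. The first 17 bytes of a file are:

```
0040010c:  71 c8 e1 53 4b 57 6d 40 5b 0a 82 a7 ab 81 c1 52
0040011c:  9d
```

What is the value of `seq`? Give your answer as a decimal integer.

19283

`seq` follows `entries` (1 B), `checksum` (2 B), so it starts at offset 1 + 2 = 3 and occupies 2 bytes.
Bytes at offsets 3..4: 53 4B.
Little-endian: lowest address holds the least-significant byte.
Reassemble most-significant byte first: 4B 53 → 0x4B53.
0x4B53 = 19283.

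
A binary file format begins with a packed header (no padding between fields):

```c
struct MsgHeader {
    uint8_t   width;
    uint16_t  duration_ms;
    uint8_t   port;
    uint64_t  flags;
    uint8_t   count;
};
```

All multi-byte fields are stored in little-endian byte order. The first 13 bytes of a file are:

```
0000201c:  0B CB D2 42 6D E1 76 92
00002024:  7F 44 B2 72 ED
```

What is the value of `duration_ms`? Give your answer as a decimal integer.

53963

`duration_ms` follows `width` (1 byte), so it starts at byte offset 1 and occupies 2 bytes.
Bytes at offsets 1..2: CB D2.
In little-endian order the low byte comes first in memory.
Reassemble most-significant byte first: D2 CB → 0xD2CB.
0xD2CB = 53963.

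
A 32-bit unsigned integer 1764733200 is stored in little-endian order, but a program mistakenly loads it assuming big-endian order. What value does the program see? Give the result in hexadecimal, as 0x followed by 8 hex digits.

0x10B12F69

1764733200 in 32-bit hexadecimal is 0x692FB110.
Stored little-endian, the bytes at ascending addresses are 10 B1 2F 69.
Read back as big-endian, the last byte is least significant, giving 0x10B12F69.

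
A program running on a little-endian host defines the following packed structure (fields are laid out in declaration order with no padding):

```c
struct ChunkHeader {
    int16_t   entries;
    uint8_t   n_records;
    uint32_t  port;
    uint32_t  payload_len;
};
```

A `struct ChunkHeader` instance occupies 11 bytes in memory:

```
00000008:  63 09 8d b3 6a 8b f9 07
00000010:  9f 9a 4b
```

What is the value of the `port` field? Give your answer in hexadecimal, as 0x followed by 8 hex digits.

`port` follows `entries` (2 B), `n_records` (1 B), so it starts at offset 2 + 1 = 3 and occupies 4 bytes.
Bytes at offsets 3..6: B3 6A 8B F9.
Little-endian stores the least-significant byte at the lowest address.
Reassemble most-significant byte first: F9 8B 6A B3 → 0xF98B6AB3.

0xF98B6AB3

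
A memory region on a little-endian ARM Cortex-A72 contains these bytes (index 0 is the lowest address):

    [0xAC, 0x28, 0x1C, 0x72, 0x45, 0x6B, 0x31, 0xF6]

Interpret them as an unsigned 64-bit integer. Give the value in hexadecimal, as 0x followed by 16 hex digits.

0xF6316B45721C28AC

Little-endian: lowest address holds the least-significant byte.
Reassemble most-significant byte first: F6 31 6B 45 72 1C 28 AC → 0xF6316B45721C28AC.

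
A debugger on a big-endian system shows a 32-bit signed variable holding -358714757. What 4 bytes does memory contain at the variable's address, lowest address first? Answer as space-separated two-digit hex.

Two's complement of -358714757 in 32 bits: 358714757 = 0x15618D85; invert → 0xEA9E727A; add 1 → 0xEA9E727B.
Split into bytes (most-significant first): EA 9E 72 7B.
Big-endian: lowest address holds the most-significant byte.
So the memory order matches the most-significant-first order: EA 9E 72 7B.

EA 9E 72 7B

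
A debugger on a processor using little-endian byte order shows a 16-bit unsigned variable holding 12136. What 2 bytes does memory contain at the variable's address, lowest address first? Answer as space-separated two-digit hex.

12136 in hexadecimal, padded to 16 bits, is 0x2F68.
Split into bytes (most-significant first): 2F 68.
Little-endian: lowest address holds the least-significant byte.
So at ascending addresses the bytes are 68 2F.

68 2F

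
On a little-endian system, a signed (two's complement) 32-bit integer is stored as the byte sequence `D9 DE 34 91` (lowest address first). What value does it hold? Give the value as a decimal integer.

-1858806055

Little-endian stores the least-significant byte at the lowest address.
Reassemble most-significant byte first: 91 34 DE D9 → 0x9134DED9.
Top bit is set, so as a signed 32-bit value this is 0x9134DED9 − 2^32 = -1858806055.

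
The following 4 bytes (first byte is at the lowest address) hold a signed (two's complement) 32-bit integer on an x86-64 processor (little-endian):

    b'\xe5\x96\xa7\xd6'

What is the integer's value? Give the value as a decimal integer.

-693659931

Little-endian stores the least-significant byte at the lowest address.
Reassemble most-significant byte first: D6 A7 96 E5 → 0xD6A796E5.
Top bit is set, so as a signed 32-bit value this is 0xD6A796E5 − 2^32 = -693659931.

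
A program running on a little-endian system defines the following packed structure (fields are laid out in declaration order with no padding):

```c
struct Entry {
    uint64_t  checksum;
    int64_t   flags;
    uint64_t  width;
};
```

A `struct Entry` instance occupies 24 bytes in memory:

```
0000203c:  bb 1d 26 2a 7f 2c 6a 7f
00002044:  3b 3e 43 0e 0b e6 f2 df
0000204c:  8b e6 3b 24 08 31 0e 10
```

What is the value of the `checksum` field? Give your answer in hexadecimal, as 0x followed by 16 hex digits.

`checksum` is the first field, at byte offset 0, occupying 8 bytes.
Bytes at offsets 0..7: BB 1D 26 2A 7F 2C 6A 7F.
Little-endian stores the least-significant byte at the lowest address.
Reassemble most-significant byte first: 7F 6A 2C 7F 2A 26 1D BB → 0x7F6A2C7F2A261DBB.

0x7F6A2C7F2A261DBB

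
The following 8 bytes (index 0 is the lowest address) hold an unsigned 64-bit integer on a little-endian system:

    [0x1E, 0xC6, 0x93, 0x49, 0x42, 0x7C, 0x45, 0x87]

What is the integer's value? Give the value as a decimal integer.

9747333592657413662

Little-endian stores the least-significant byte at the lowest address.
Reassemble most-significant byte first: 87 45 7C 42 49 93 C6 1E → 0x87457C424993C61E.
0x87457C424993C61E = 9747333592657413662.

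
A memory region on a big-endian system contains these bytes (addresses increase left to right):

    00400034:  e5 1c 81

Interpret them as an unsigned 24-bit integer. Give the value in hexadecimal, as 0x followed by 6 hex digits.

Big-endian: lowest address holds the most-significant byte.
The bytes are already most-significant first: 0xE51C81.

0xE51C81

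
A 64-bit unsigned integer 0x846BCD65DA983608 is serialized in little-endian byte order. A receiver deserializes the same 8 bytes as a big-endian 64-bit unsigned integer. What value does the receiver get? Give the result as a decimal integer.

Stored little-endian, the bytes at ascending addresses are 08 36 98 DA 65 CD 6B 84.
Read back as big-endian, the last byte is least significant, giving 0x083698DA65CD6B84.
0x083698DA65CD6B84 = 591828464824052612.

591828464824052612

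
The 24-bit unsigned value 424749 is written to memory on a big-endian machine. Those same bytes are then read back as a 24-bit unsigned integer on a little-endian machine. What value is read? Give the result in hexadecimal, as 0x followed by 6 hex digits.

424749 in 24-bit hexadecimal is 0x067B2D.
Stored big-endian, the bytes at ascending addresses are 06 7B 2D.
Read back as little-endian, the first byte is least significant, giving 0x2D7B06.

0x2D7B06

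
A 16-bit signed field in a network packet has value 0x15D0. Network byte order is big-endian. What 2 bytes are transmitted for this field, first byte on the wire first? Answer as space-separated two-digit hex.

15 D0

Split into bytes (most-significant first): 15 D0.
Big-endian: lowest address holds the most-significant byte.
So the memory order matches the most-significant-first order: 15 D0.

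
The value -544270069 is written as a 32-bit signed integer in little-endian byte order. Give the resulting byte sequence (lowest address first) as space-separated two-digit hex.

0B 19 8F DF

Two's complement of -544270069 in 32 bits: 544270069 = 0x2070E6F5; invert → 0xDF8F190A; add 1 → 0xDF8F190B.
Split into bytes (most-significant first): DF 8F 19 0B.
Little-endian stores the least-significant byte at the lowest address.
So at ascending addresses the bytes are 0B 19 8F DF.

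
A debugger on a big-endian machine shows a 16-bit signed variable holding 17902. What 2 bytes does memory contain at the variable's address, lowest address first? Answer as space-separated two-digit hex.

45 EE

17902 in hexadecimal, padded to 16 bits, is 0x45EE.
Split into bytes (most-significant first): 45 EE.
Big-endian: lowest address holds the most-significant byte.
So the memory order matches the most-significant-first order: 45 EE.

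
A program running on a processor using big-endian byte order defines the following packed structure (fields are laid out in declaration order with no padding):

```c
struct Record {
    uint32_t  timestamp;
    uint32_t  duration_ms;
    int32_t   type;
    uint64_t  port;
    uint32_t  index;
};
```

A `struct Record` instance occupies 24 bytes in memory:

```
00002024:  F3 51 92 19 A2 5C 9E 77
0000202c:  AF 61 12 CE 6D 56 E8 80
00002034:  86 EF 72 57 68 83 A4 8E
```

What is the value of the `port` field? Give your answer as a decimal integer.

7878740236848558679

`port` follows `timestamp` (4 B), `duration_ms` (4 B), `type` (4 B), so it starts at offset 4 + 4 + 4 = 12 and occupies 8 bytes.
Bytes at offsets 12..19: 6D 56 E8 80 86 EF 72 57.
Big-endian: lowest address holds the most-significant byte.
The bytes are already most-significant first: 0x6D56E88086EF7257.
0x6D56E88086EF7257 = 7878740236848558679.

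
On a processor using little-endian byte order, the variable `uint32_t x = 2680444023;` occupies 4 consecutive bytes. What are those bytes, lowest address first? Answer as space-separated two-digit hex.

77 54 C4 9F

2680444023 in hexadecimal, padded to 32 bits, is 0x9FC45477.
Split into bytes (most-significant first): 9F C4 54 77.
Little-endian stores the least-significant byte at the lowest address.
So at ascending addresses the bytes are 77 54 C4 9F.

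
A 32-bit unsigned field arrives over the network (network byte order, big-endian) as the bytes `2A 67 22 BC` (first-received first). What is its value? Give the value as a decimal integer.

In big-endian order the high byte comes first in memory.
The bytes are already most-significant first: 0x2A6722BC.
0x2A6722BC = 711402172.

711402172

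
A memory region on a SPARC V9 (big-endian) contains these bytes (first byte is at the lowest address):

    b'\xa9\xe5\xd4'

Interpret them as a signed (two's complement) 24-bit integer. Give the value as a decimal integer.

-5642796

Big-endian stores the most-significant byte at the lowest address.
The bytes are already most-significant first: 0xA9E5D4.
Top bit is set, so as a signed 24-bit value this is 0xA9E5D4 − 2^24 = -5642796.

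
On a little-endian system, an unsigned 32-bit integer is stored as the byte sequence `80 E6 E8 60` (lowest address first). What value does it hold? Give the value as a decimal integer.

In little-endian order the low byte comes first in memory.
Reassemble most-significant byte first: 60 E8 E6 80 → 0x60E8E680.
0x60E8E680 = 1625876096.

1625876096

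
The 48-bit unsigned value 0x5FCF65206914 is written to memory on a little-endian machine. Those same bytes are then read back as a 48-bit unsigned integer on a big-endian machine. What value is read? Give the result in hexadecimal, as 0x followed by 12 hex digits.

Stored little-endian, the bytes at ascending addresses are 14 69 20 65 CF 5F.
Read back as big-endian, the last byte is least significant, giving 0x14692065CF5F.

0x14692065CF5F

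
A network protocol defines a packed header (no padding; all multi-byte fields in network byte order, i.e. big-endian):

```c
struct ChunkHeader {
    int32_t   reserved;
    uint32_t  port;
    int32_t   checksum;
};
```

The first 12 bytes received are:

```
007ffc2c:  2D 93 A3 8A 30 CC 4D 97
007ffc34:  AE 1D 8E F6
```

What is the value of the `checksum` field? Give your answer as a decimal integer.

`checksum` follows `reserved` (4 B), `port` (4 B), so it starts at offset 4 + 4 = 8 and occupies 4 bytes.
Bytes at offsets 8..11: AE 1D 8E F6.
Big-endian stores the most-significant byte at the lowest address.
The bytes are already most-significant first: 0xAE1D8EF6.
Top bit is set, so as a signed 32-bit value this is 0xAE1D8EF6 − 2^32 = -1373794570.

-1373794570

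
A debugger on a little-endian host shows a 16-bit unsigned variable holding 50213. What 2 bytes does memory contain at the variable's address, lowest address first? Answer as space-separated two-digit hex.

50213 in hexadecimal, padded to 16 bits, is 0xC425.
Split into bytes (most-significant first): C4 25.
In little-endian order the low byte comes first in memory.
So at ascending addresses the bytes are 25 C4.

25 C4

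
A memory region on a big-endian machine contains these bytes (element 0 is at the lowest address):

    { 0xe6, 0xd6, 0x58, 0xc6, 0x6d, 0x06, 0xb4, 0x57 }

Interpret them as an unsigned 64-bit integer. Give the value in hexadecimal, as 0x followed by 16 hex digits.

Big-endian stores the most-significant byte at the lowest address.
The bytes are already most-significant first: 0xE6D658C66D06B457.

0xE6D658C66D06B457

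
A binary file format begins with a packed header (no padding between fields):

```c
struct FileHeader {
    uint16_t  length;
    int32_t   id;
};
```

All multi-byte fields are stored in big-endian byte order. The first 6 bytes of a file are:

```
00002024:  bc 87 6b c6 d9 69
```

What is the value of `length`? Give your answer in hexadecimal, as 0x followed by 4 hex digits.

0xBC87

`length` is the first field, at byte offset 0, occupying 2 bytes.
Bytes at offsets 0..1: BC 87.
In big-endian order the high byte comes first in memory.
The bytes are already most-significant first: 0xBC87.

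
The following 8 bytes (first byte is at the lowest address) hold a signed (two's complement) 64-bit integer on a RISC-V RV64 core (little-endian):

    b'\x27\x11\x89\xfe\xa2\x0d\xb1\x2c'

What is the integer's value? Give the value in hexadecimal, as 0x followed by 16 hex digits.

0x2CB10DA2FE891127

Little-endian: lowest address holds the least-significant byte.
Reassemble most-significant byte first: 2C B1 0D A2 FE 89 11 27 → 0x2CB10DA2FE891127.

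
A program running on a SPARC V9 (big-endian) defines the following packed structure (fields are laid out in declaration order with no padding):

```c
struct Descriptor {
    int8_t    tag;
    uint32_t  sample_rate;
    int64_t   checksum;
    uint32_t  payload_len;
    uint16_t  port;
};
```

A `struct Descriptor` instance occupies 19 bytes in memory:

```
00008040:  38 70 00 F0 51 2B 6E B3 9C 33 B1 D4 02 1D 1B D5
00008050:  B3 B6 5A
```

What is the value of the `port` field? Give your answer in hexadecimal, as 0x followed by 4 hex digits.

0xB65A

`port` follows `tag` (1 B), `sample_rate` (4 B), `checksum` (8 B), `payload_len` (4 B), so it starts at offset 1 + 4 + 8 + 4 = 17 and occupies 2 bytes.
Bytes at offsets 17..18: B6 5A.
In big-endian order the high byte comes first in memory.
The bytes are already most-significant first: 0xB65A.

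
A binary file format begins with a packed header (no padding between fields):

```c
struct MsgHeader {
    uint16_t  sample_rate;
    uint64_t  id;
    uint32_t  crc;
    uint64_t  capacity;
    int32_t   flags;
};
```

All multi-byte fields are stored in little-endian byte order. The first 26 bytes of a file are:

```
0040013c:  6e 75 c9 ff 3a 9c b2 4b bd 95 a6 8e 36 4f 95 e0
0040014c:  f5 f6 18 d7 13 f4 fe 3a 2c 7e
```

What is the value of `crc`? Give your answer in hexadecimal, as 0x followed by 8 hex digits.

0x4F368EA6

`crc` follows `sample_rate` (2 B), `id` (8 B), so it starts at offset 2 + 8 = 10 and occupies 4 bytes.
Bytes at offsets 10..13: A6 8E 36 4F.
Little-endian: lowest address holds the least-significant byte.
Reassemble most-significant byte first: 4F 36 8E A6 → 0x4F368EA6.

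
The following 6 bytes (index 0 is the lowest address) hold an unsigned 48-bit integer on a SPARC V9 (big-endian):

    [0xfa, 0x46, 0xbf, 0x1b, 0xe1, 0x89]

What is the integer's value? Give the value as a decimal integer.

275181760930185

In big-endian order the high byte comes first in memory.
The bytes are already most-significant first: 0xFA46BF1BE189.
0xFA46BF1BE189 = 275181760930185.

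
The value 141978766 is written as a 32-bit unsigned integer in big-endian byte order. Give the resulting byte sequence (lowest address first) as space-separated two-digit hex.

141978766 in hexadecimal, padded to 32 bits, is 0x08766C8E.
Split into bytes (most-significant first): 08 76 6C 8E.
Big-endian: lowest address holds the most-significant byte.
So the memory order matches the most-significant-first order: 08 76 6C 8E.

08 76 6C 8E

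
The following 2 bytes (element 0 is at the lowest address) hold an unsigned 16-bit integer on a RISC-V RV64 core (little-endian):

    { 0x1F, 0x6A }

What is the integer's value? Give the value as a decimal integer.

27167

Little-endian stores the least-significant byte at the lowest address.
Reassemble most-significant byte first: 6A 1F → 0x6A1F.
0x6A1F = 27167.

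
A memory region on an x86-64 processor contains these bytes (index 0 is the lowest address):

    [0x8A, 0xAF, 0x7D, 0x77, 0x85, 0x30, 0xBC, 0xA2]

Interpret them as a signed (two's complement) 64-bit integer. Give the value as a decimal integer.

-6720443194150113398

Little-endian stores the least-significant byte at the lowest address.
Reassemble most-significant byte first: A2 BC 30 85 77 7D AF 8A → 0xA2BC3085777DAF8A.
Top bit is set, so as a signed 64-bit value this is 0xA2BC3085777DAF8A − 2^64 = -6720443194150113398.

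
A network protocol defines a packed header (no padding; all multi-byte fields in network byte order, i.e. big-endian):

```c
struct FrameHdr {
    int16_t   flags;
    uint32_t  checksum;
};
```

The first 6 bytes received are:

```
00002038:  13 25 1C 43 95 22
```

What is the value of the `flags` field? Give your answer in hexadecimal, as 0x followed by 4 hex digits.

0x1325

`flags` is the first field, at byte offset 0, occupying 2 bytes.
Bytes at offsets 0..1: 13 25.
Big-endian stores the most-significant byte at the lowest address.
The bytes are already most-significant first: 0x1325.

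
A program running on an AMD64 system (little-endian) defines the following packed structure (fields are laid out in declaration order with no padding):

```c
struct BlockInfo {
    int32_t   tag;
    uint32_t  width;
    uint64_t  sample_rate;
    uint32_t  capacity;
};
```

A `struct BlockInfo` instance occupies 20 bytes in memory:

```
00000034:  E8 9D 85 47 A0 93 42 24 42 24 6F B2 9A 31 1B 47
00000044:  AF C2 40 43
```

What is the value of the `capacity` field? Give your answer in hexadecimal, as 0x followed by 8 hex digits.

0x4340C2AF

`capacity` follows `tag` (4 B), `width` (4 B), `sample_rate` (8 B), so it starts at offset 4 + 4 + 8 = 16 and occupies 4 bytes.
Bytes at offsets 16..19: AF C2 40 43.
Little-endian stores the least-significant byte at the lowest address.
Reassemble most-significant byte first: 43 40 C2 AF → 0x4340C2AF.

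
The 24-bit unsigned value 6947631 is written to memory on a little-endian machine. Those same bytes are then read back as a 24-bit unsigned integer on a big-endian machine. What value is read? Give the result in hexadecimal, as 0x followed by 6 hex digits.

0x2F036A

6947631 in 24-bit hexadecimal is 0x6A032F.
Stored little-endian, the bytes at ascending addresses are 2F 03 6A.
Read back as big-endian, the last byte is least significant, giving 0x2F036A.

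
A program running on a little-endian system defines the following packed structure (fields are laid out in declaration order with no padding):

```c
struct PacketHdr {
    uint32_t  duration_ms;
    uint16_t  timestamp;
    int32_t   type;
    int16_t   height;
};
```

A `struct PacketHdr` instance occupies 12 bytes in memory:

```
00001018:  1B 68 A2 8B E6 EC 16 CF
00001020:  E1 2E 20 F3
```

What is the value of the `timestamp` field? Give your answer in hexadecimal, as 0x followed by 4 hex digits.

`timestamp` follows `duration_ms` (4 bytes), so it starts at byte offset 4 and occupies 2 bytes.
Bytes at offsets 4..5: E6 EC.
Little-endian stores the least-significant byte at the lowest address.
Reassemble most-significant byte first: EC E6 → 0xECE6.

0xECE6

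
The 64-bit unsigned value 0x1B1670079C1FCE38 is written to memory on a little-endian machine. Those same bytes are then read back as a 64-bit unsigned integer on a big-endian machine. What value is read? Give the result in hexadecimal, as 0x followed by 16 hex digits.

0x38CE1F9C0770161B

Stored little-endian, the bytes at ascending addresses are 38 CE 1F 9C 07 70 16 1B.
Read back as big-endian, the last byte is least significant, giving 0x38CE1F9C0770161B.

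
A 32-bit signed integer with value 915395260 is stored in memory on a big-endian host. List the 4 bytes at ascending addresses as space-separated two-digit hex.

915395260 in hexadecimal, padded to 32 bits, is 0x368FD2BC.
Split into bytes (most-significant first): 36 8F D2 BC.
In big-endian order the high byte comes first in memory.
So the memory order matches the most-significant-first order: 36 8F D2 BC.

36 8F D2 BC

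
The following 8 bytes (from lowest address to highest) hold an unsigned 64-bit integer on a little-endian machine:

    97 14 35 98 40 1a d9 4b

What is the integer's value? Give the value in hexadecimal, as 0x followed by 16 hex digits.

Little-endian: lowest address holds the least-significant byte.
Reassemble most-significant byte first: 4B D9 1A 40 98 35 14 97 → 0x4BD91A4098351497.

0x4BD91A4098351497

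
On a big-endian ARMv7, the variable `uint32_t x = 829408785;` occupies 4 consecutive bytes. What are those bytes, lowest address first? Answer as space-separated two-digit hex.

31 6F C6 11

829408785 in hexadecimal, padded to 32 bits, is 0x316FC611.
Split into bytes (most-significant first): 31 6F C6 11.
In big-endian order the high byte comes first in memory.
So the memory order matches the most-significant-first order: 31 6F C6 11.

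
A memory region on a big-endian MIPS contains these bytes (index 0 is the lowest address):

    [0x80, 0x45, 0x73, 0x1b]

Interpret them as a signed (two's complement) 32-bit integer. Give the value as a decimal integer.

In big-endian order the high byte comes first in memory.
The bytes are already most-significant first: 0x8045731B.
Top bit is set, so as a signed 32-bit value this is 0x8045731B − 2^32 = -2142932197.

-2142932197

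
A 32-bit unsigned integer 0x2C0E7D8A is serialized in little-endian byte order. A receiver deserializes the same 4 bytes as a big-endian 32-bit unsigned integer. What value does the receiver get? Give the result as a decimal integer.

Stored little-endian, the bytes at ascending addresses are 8A 7D 0E 2C.
Read back as big-endian, the last byte is least significant, giving 0x8A7D0E2C.
0x8A7D0E2C = 2323451436.

2323451436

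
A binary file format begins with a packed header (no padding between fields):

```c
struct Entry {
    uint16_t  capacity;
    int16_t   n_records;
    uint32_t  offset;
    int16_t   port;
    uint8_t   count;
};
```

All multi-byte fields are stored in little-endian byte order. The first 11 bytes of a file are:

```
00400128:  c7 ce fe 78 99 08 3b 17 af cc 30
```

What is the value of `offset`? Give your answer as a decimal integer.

389744793

`offset` follows `capacity` (2 B), `n_records` (2 B), so it starts at offset 2 + 2 = 4 and occupies 4 bytes.
Bytes at offsets 4..7: 99 08 3B 17.
In little-endian order the low byte comes first in memory.
Reassemble most-significant byte first: 17 3B 08 99 → 0x173B0899.
0x173B0899 = 389744793.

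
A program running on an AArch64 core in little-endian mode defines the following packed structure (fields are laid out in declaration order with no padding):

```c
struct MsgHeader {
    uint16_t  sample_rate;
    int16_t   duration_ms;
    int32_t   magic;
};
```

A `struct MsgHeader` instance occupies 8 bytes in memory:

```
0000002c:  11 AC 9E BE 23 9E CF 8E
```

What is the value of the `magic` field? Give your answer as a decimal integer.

`magic` follows `sample_rate` (2 B), `duration_ms` (2 B), so it starts at offset 2 + 2 = 4 and occupies 4 bytes.
Bytes at offsets 4..7: 23 9E CF 8E.
In little-endian order the low byte comes first in memory.
Reassemble most-significant byte first: 8E CF 9E 23 → 0x8ECF9E23.
Top bit is set, so as a signed 32-bit value this is 0x8ECF9E23 − 2^32 = -1898996189.

-1898996189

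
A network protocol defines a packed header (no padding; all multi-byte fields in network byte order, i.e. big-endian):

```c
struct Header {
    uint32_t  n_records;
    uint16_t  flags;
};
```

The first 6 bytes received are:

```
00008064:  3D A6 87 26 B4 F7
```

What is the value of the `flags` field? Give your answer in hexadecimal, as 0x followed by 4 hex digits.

0xB4F7

`flags` follows `n_records` (4 bytes), so it starts at byte offset 4 and occupies 2 bytes.
Bytes at offsets 4..5: B4 F7.
In big-endian order the high byte comes first in memory.
The bytes are already most-significant first: 0xB4F7.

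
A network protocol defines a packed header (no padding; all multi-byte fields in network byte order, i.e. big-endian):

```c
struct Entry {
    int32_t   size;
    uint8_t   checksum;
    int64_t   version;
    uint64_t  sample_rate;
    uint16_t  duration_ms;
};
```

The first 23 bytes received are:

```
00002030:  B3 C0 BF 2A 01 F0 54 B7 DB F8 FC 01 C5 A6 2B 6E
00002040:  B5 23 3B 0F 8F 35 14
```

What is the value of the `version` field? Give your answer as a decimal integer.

-1129075451160165947

`version` follows `size` (4 B), `checksum` (1 B), so it starts at offset 4 + 1 = 5 and occupies 8 bytes.
Bytes at offsets 5..12: F0 54 B7 DB F8 FC 01 C5.
Big-endian: lowest address holds the most-significant byte.
The bytes are already most-significant first: 0xF054B7DBF8FC01C5.
Top bit is set, so as a signed 64-bit value this is 0xF054B7DBF8FC01C5 − 2^64 = -1129075451160165947.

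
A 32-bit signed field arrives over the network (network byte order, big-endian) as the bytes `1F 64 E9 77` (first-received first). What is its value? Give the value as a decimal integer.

Big-endian stores the most-significant byte at the lowest address.
The bytes are already most-significant first: 0x1F64E977.
0x1F64E977 = 526707063.

526707063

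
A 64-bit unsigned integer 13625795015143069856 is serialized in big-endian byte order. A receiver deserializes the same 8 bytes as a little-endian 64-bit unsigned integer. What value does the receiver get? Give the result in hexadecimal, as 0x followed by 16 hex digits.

0xA018E4AB5F8C18BD

13625795015143069856 in 64-bit hexadecimal is 0xBD188C5FABE418A0.
Stored big-endian, the bytes at ascending addresses are BD 18 8C 5F AB E4 18 A0.
Read back as little-endian, the first byte is least significant, giving 0xA018E4AB5F8C18BD.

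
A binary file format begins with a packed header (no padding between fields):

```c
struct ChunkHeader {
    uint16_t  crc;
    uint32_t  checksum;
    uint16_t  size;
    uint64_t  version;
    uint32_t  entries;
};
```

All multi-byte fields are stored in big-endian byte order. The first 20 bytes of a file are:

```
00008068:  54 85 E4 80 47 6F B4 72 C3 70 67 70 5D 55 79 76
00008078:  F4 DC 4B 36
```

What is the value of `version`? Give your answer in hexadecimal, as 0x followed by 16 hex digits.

`version` follows `crc` (2 B), `checksum` (4 B), `size` (2 B), so it starts at offset 2 + 4 + 2 = 8 and occupies 8 bytes.
Bytes at offsets 8..15: C3 70 67 70 5D 55 79 76.
In big-endian order the high byte comes first in memory.
The bytes are already most-significant first: 0xC37067705D557976.

0xC37067705D557976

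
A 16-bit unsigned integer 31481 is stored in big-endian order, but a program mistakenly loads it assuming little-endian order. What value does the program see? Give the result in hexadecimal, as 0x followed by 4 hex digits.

31481 in 16-bit hexadecimal is 0x7AF9.
Stored big-endian, the bytes at ascending addresses are 7A F9.
Read back as little-endian, the first byte is least significant, giving 0xF97A.

0xF97A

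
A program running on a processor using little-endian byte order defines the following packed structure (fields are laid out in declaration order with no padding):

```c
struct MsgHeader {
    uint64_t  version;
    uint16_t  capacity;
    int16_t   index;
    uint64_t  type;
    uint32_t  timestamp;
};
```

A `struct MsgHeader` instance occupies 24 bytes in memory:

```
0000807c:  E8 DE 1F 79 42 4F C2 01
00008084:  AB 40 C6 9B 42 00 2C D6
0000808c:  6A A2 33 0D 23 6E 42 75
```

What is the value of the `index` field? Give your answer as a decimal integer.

-25658

`index` follows `version` (8 B), `capacity` (2 B), so it starts at offset 8 + 2 = 10 and occupies 2 bytes.
Bytes at offsets 10..11: C6 9B.
Little-endian stores the least-significant byte at the lowest address.
Reassemble most-significant byte first: 9B C6 → 0x9BC6.
Top bit is set, so as a signed 16-bit value this is 0x9BC6 − 2^16 = -25658.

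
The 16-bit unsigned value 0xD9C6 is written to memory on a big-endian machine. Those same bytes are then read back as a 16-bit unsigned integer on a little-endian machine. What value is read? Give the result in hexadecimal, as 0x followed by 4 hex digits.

0xC6D9

Stored big-endian, the bytes at ascending addresses are D9 C6.
Read back as little-endian, the first byte is least significant, giving 0xC6D9.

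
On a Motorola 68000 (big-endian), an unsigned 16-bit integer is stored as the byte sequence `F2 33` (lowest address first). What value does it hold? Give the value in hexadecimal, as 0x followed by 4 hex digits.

0xF233

Big-endian stores the most-significant byte at the lowest address.
The bytes are already most-significant first: 0xF233.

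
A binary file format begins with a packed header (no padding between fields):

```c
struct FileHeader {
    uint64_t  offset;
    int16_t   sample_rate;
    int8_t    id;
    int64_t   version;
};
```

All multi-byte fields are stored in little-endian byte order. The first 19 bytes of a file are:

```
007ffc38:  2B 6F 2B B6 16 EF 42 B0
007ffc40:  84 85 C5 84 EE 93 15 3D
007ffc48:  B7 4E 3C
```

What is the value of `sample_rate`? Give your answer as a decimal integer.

`sample_rate` follows `offset` (8 bytes), so it starts at byte offset 8 and occupies 2 bytes.
Bytes at offsets 8..9: 84 85.
In little-endian order the low byte comes first in memory.
Reassemble most-significant byte first: 85 84 → 0x8584.
Top bit is set, so as a signed 16-bit value this is 0x8584 − 2^16 = -31356.

-31356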